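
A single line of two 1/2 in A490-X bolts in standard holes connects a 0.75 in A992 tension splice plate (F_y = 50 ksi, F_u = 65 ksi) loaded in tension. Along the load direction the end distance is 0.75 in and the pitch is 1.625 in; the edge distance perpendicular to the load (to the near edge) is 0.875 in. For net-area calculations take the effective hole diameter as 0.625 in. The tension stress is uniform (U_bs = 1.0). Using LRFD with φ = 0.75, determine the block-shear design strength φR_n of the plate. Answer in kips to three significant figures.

Shear plane L_v = 0.75 + 1·1.625 = 2.375 in; A_gv = 2.375 × 0.75 = 1.781 in².
A_nv = (2.375 − 1.5·0.625) × 0.75 = 1.078 in².
A_nt = (0.875 − 0.5·0.625) × 0.75 = 0.4219 in².
0.6 F_u A_nv = 42.05 kips; 0.6 F_y A_gv = 53.44 kips → shear rupture governs the shear term.
R_n = 42.05 + 1.0 × 65 × 0.4219 = 69.47 kips.
Design strength φR_n = 0.75 × 69.47 = 52.1 kips.

52.1 kips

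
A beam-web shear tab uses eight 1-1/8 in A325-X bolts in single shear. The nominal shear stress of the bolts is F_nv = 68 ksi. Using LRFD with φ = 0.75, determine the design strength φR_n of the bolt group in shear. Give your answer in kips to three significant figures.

A_b = π × 1.125² / 4 = 0.994 in².
R_n = F_nv · A_b · n · n_s = 68 × 0.994 × 8 × 1 = 540.7 kips.
Design strength φR_n = 0.75 × 540.7 = 406 kips.

406 kips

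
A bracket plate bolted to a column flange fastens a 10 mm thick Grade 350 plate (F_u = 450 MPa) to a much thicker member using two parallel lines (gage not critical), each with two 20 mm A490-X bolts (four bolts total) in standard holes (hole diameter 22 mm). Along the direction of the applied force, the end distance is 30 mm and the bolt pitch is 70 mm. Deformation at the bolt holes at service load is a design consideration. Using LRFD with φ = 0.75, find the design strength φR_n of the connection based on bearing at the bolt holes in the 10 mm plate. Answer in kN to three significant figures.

Per bolt r_n = 1.2 l_c t F_u ≤ 2.4 d t F_u; upper limit = 2.4 × 20 × 10 × 450 / 1000 = 216 kN.
Edge bolt: l_c = 30 − 22/2 = 19 mm → 1.2 × 19 × 10 × 450 / 1000 = 102.6 → r_n = 102.6 kN.
Interior bolts: l_c = 70 − 22 = 48 mm → 1.2 × 48 × 10 × 450 / 1000 = 259.2 → r_n = 216 kN.
R_n = 2 × 102.6 + 2 × 216 = 637.2 kN.
Design strength φR_n = 0.75 × 637.2 = 478 kN.

478 kN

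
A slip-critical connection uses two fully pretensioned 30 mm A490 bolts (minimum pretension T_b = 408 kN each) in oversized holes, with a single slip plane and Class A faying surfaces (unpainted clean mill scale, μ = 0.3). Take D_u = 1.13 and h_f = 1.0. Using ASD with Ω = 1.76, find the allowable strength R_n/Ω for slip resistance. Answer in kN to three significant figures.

157 kN

R_n = μ · D_u · h_f · T_b · n_s · n_b = 0.3 × 1.13 × 1.0 × 408 × 1 × 2 = 276.6 kN.
Allowable strength R_n/Ω = 276.6 / 1.76 = 157 kN.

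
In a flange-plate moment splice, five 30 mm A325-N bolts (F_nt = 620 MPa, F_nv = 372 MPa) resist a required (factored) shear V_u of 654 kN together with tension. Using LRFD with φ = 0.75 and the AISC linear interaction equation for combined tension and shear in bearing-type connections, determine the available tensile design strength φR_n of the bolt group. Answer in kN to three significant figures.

A_b = π·30²/4 = 706.9 mm²; f_rv = 654 × 1000 / (5 × 706.9) = 185 MPa.
F'_nt = 1.3 F_nt − (F_nt / φF_nv) f_rv = 1.3·620 − (620/(0.75·372))·185 = 394.8 MPa, capped at F_nt → F'_nt = 394.8 MPa.
R_n = F'_nt · A_b · n = 394.8 × 706.9 × 5 / 1000 = 1395 kN.
Design strength φR_n = 0.75 × 1395 = 1050 kN.

1050 kN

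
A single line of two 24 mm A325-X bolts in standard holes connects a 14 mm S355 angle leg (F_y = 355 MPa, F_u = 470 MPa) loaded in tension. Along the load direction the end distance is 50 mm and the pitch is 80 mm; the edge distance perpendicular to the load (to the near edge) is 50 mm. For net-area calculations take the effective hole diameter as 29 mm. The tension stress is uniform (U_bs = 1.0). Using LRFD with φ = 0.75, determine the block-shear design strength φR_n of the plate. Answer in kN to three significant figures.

431 kN

Shear plane L_v = 50 + 1·80 = 130 mm; A_gv = 130 × 14 = 1820 mm².
A_nv = (130 − 1.5·29) × 14 = 1211 mm².
A_nt = (50 − 0.5·29) × 14 = 497 mm².
0.6 F_u A_nv = 341.5 kN; 0.6 F_y A_gv = 387.7 kN → shear rupture governs the shear term.
R_n = 341.5 + 1.0 × 470 × 497 / 1000 = 575.1 kN.
Design strength φR_n = 0.75 × 575.1 = 431 kN.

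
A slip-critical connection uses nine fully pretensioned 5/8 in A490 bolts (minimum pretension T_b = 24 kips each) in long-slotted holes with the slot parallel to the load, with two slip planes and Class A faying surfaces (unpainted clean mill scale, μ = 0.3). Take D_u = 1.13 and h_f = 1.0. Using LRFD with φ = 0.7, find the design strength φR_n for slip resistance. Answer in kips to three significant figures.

R_n = μ · D_u · h_f · T_b · n_s · n_b = 0.3 × 1.13 × 1.0 × 24 × 2 × 9 = 146.4 kips.
Design strength φR_n = 0.7 × 146.4 = 103 kips.

103 kips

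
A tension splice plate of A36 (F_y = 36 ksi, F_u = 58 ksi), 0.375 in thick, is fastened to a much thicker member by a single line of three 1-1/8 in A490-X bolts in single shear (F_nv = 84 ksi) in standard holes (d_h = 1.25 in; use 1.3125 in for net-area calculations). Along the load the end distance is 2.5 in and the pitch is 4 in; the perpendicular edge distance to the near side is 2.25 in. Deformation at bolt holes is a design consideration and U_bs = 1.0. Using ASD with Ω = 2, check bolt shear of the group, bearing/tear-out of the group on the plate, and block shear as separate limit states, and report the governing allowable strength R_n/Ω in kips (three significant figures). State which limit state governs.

59.9 kips (block shear governs)

Bolt shear: A_b = π·1.125²/4 = 0.994 in²; R_n = 84 × 0.994 × 3 × 1 = 250.5 kips → 250.5 / 2 = 125 kips.
Bearing: edge l_c = 1.875, r_n = 48.94 kips; interior l_c = 2.75, r_n = 58.72 kips; R_n = 48.94 + 2·58.72 = 166.4 kips → 83.2 kips.
Block shear: A_gv = 3.938, A_nv = 2.707, A_nt = 0.5977 in²; R_n = min(0.6F_uA_nv, 0.6F_yA_gv) + U_bs·F_u·A_nt = 119.7 kips → 59.9 kips.
Block shear governs: 59.9 kips.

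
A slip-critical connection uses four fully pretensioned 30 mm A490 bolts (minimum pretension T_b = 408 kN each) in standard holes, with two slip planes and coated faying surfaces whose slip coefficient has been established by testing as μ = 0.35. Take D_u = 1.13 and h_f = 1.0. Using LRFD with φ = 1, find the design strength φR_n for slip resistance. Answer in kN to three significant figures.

1290 kN

R_n = μ · D_u · h_f · T_b · n_s · n_b = 0.35 × 1.13 × 1.0 × 408 × 2 × 4 = 1291 kN.
Design strength φR_n = 1 × 1291 = 1290 kN.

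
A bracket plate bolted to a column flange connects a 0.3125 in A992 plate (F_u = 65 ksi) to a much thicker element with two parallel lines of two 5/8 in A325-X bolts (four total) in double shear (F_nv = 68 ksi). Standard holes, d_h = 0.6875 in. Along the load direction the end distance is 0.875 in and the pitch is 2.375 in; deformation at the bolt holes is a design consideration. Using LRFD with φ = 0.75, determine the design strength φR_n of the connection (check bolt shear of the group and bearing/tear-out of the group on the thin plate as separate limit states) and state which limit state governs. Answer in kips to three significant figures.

65.1 kips (bearing governs)

Bolt shear: A_b = π·0.625²/4 = 0.3068 in²; R_n = 68 × 0.3068 × 4 × 2 = 166.9 kips → 0.75 × 166.9 = 125 kips.
Bearing (1.2 l_c t F_u ≤ 2.4 d t F_u): upper limit = 2.4·0.625·0.3125·65 = 30.47 kips.
  Edge l_c = 0.875 − 0.6875/2 = 0.5312 → r_n = 12.95 kips; interior l_c = 2.375 − 0.6875 = 1.688 → r_n = 30.47 kips.
  R_n,bearing = 2·12.95 + 2·30.47 = 86.84 kips → 0.75 × 86.84 = 65.1 kips.
Bearing governs: 65.1 kips.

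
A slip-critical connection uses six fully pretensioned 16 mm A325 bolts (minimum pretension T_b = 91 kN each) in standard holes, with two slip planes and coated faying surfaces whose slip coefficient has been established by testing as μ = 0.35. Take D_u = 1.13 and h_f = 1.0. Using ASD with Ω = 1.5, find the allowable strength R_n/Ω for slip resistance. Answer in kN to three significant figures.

R_n = μ · D_u · h_f · T_b · n_s · n_b = 0.35 × 1.13 × 1.0 × 91 × 2 × 6 = 431.9 kN.
Allowable strength R_n/Ω = 431.9 / 1.5 = 288 kN.

288 kN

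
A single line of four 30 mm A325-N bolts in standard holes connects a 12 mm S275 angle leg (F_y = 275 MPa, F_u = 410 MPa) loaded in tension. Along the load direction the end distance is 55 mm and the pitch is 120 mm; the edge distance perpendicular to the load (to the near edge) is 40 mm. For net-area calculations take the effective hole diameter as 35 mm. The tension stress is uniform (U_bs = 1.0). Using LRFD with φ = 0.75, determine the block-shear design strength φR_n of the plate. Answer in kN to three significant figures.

699 kN

Shear plane L_v = 55 + 3·120 = 415 mm; A_gv = 415 × 12 = 4980 mm².
A_nv = (415 − 3.5·35) × 12 = 3510 mm².
A_nt = (40 − 0.5·35) × 12 = 270 mm².
0.6 F_u A_nv = 863.5 kN; 0.6 F_y A_gv = 821.7 kN → shear yielding governs the shear term.
R_n = 821.7 + 1.0 × 410 × 270 / 1000 = 932.4 kN.
Design strength φR_n = 0.75 × 932.4 = 699 kN.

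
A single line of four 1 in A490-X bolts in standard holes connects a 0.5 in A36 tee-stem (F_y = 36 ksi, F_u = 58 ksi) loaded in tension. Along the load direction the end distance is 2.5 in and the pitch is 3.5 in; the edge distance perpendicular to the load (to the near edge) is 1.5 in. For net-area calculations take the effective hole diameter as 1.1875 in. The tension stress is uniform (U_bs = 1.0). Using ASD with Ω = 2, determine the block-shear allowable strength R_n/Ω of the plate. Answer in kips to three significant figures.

Shear plane L_v = 2.5 + 3·3.5 = 13 in; A_gv = 13 × 0.5 = 6.5 in².
A_nv = (13 − 3.5·1.1875) × 0.5 = 4.422 in².
A_nt = (1.5 − 0.5·1.1875) × 0.5 = 0.4531 in².
0.6 F_u A_nv = 153.9 kips; 0.6 F_y A_gv = 140.4 kips → shear yielding governs the shear term.
R_n = 140.4 + 1.0 × 58 × 0.4531 = 166.7 kips.
Allowable strength R_n/Ω = 166.7 / 2 = 83.3 kips.

83.3 kips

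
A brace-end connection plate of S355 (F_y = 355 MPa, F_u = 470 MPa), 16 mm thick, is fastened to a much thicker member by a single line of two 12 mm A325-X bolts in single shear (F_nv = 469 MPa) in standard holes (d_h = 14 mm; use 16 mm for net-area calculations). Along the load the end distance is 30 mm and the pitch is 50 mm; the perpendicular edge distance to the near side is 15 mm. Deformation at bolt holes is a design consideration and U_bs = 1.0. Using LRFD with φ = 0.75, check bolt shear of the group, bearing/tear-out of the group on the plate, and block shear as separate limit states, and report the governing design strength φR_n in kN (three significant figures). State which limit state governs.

79.6 kN (bolt shear governs)

Bolt shear: A_b = π·12²/4 = 113.1 mm²; R_n = 469 × 113.1 × 2 × 1 / 1000 = 106.1 kN → 0.75 × 106.1 = 79.6 kN.
Bearing: edge l_c = 23, r_n = 207.6 kN; interior l_c = 36, r_n = 216.6 kN; R_n = 207.6 + 1·216.6 = 424.1 kN → 318 kN.
Block shear: A_gv = 1280, A_nv = 896, A_nt = 112 mm²; R_n = min(0.6F_uA_nv, 0.6F_yA_gv) + U_bs·F_u·A_nt = 305.3 kN → 229 kN.
Bolt shear governs: 79.6 kN.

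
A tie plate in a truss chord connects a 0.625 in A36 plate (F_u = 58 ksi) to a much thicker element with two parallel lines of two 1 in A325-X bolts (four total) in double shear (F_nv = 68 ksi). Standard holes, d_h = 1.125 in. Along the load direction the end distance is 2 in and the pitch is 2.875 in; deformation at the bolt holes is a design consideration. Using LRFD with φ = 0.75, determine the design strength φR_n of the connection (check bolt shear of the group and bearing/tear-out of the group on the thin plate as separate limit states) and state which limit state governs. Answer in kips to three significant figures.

Bolt shear: A_b = π·1²/4 = 0.7854 in²; R_n = 68 × 0.7854 × 4 × 2 = 427.3 kips → 0.75 × 427.3 = 320 kips.
Bearing (1.2 l_c t F_u ≤ 2.4 d t F_u): upper limit = 2.4·1·0.625·58 = 87 kips.
  Edge l_c = 2 − 1.125/2 = 1.438 → r_n = 62.53 kips; interior l_c = 2.875 − 1.125 = 1.75 → r_n = 76.12 kips.
  R_n,bearing = 2·62.53 + 2·76.12 = 277.3 kips → 0.75 × 277.3 = 208 kips.
Bearing governs: 208 kips.

208 kips (bearing governs)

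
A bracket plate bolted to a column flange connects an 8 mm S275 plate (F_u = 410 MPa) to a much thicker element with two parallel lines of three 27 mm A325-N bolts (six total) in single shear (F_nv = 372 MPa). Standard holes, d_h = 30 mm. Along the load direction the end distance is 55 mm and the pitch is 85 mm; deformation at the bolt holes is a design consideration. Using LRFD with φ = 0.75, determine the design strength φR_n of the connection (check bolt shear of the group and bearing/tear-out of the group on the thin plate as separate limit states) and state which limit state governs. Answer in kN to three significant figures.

874 kN (bearing governs)

Bolt shear: A_b = π·27²/4 = 572.6 mm²; R_n = 372 × 572.6 × 6 × 1 / 1000 = 1278 kN → 0.75 × 1278 = 958 kN.
Bearing (1.2 l_c t F_u ≤ 2.4 d t F_u): upper limit = 2.4·27·8·410 / 1000 = 212.5 kN.
  Edge l_c = 55 − 30/2 = 40 → r_n = 157.4 kN; interior l_c = 85 − 30 = 55 → r_n = 212.5 kN.
  R_n,bearing = 2·157.4 + 4·212.5 = 1165 kN → 0.75 × 1165 = 874 kN.
Bearing governs: 874 kN.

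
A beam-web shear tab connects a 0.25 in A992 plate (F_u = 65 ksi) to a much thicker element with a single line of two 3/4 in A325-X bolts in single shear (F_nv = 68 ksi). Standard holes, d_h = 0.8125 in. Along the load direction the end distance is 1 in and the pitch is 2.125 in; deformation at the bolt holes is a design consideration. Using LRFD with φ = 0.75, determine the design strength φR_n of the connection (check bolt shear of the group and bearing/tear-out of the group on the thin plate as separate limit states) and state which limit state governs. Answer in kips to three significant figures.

27.9 kips (bearing governs)

Bolt shear: A_b = π·0.75²/4 = 0.4418 in²; R_n = 68 × 0.4418 × 2 × 1 = 60.08 kips → 0.75 × 60.08 = 45.1 kips.
Bearing (1.2 l_c t F_u ≤ 2.4 d t F_u): upper limit = 2.4·0.75·0.25·65 = 29.25 kips.
  Edge l_c = 1 − 0.8125/2 = 0.5938 → r_n = 11.58 kips; interior l_c = 2.125 − 0.8125 = 1.312 → r_n = 25.59 kips.
  R_n,bearing = 1·11.58 + 1·25.59 = 37.17 kips → 0.75 × 37.17 = 27.9 kips.
Bearing governs: 27.9 kips.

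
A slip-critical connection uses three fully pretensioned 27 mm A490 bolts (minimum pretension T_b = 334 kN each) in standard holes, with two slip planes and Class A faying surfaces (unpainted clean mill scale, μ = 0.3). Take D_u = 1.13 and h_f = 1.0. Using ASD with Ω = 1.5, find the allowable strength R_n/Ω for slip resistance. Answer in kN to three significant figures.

453 kN

R_n = μ · D_u · h_f · T_b · n_s · n_b = 0.3 × 1.13 × 1.0 × 334 × 2 × 3 = 679.4 kN.
Allowable strength R_n/Ω = 679.4 / 1.5 = 453 kN.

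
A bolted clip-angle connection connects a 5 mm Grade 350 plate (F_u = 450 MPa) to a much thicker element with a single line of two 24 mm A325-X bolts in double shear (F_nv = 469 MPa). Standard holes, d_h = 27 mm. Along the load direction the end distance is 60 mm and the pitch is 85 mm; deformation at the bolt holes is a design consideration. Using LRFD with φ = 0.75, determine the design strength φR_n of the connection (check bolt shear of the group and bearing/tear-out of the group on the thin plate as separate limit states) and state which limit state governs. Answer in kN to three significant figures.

191 kN (bearing governs)

Bolt shear: A_b = π·24²/4 = 452.4 mm²; R_n = 469 × 452.4 × 2 × 2 / 1000 = 848.7 kN → 0.75 × 848.7 = 637 kN.
Bearing (1.2 l_c t F_u ≤ 2.4 d t F_u): upper limit = 2.4·24·5·450 / 1000 = 129.6 kN.
  Edge l_c = 60 − 27/2 = 46.5 → r_n = 125.5 kN; interior l_c = 85 − 27 = 58 → r_n = 129.6 kN.
  R_n,bearing = 1·125.5 + 1·129.6 = 255.1 kN → 0.75 × 255.1 = 191 kN.
Bearing governs: 191 kN.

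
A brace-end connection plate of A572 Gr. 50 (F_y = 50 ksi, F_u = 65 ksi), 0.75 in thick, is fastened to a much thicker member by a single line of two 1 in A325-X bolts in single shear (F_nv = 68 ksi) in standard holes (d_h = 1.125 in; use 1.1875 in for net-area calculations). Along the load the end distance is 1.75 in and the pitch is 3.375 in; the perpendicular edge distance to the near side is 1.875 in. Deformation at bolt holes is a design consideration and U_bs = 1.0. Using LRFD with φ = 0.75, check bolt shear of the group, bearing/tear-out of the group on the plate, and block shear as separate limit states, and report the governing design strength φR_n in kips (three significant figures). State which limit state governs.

80.1 kips (bolt shear governs)

Bolt shear: A_b = π·1²/4 = 0.7854 in²; R_n = 68 × 0.7854 × 2 × 1 = 106.8 kips → 0.75 × 106.8 = 80.1 kips.
Bearing: edge l_c = 1.188, r_n = 69.47 kips; interior l_c = 2.25, r_n = 117 kips; R_n = 69.47 + 1·117 = 186.5 kips → 140 kips.
Block shear: A_gv = 3.844, A_nv = 2.508, A_nt = 0.9609 in²; R_n = min(0.6F_uA_nv, 0.6F_yA_gv) + U_bs·F_u·A_nt = 160.3 kips → 120 kips.
Bolt shear governs: 80.1 kips.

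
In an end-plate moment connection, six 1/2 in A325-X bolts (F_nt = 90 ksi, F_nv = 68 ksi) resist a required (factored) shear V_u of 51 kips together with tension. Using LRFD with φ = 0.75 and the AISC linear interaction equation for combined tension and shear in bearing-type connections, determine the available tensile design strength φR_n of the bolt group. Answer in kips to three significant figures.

A_b = π·0.5²/4 = 0.1963 in²; f_rv = 51 / (6 × 0.1963) = 43.29 ksi.
F'_nt = 1.3 F_nt − (F_nt / φF_nv) f_rv = 1.3·90 − (90/(0.75·68))·43.29 = 40.61 ksi, capped at F_nt → F'_nt = 40.61 ksi.
R_n = F'_nt · A_b · n = 40.61 × 0.1963 × 6 = 47.84 kips.
Design strength φR_n = 0.75 × 47.84 = 35.9 kips.

35.9 kips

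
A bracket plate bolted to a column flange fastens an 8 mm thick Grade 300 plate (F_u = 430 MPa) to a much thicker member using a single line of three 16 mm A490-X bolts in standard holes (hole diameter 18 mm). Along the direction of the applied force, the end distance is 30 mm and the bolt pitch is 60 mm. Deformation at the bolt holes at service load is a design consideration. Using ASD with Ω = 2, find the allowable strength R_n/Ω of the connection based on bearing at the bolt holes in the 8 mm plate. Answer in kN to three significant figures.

Per bolt r_n = 1.2 l_c t F_u ≤ 2.4 d t F_u; upper limit = 2.4 × 16 × 8 × 430 / 1000 = 132.1 kN.
Edge bolt: l_c = 30 − 18/2 = 21 mm → 1.2 × 21 × 8 × 430 / 1000 = 86.69 → r_n = 86.69 kN.
Interior bolts: l_c = 60 − 18 = 42 mm → 1.2 × 42 × 8 × 430 / 1000 = 173.4 → r_n = 132.1 kN.
R_n = 1 × 86.69 + 2 × 132.1 = 350.9 kN.
Allowable strength R_n/Ω = 350.9 / 2 = 175 kN.

175 kN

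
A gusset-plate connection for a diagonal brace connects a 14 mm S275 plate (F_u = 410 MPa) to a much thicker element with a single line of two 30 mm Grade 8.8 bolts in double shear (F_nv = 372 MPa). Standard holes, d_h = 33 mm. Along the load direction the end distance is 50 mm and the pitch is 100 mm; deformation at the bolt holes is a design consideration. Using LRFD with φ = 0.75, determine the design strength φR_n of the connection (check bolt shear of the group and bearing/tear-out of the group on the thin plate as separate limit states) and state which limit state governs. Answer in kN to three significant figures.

483 kN (bearing governs)

Bolt shear: A_b = π·30²/4 = 706.9 mm²; R_n = 372 × 706.9 × 2 × 2 / 1000 = 1052 kN → 0.75 × 1052 = 789 kN.
Bearing (1.2 l_c t F_u ≤ 2.4 d t F_u): upper limit = 2.4·30·14·410 / 1000 = 413.3 kN.
  Edge l_c = 50 − 33/2 = 33.5 → r_n = 230.7 kN; interior l_c = 100 − 33 = 67 → r_n = 413.3 kN.
  R_n,bearing = 1·230.7 + 1·413.3 = 644 kN → 0.75 × 644 = 483 kN.
Bearing governs: 483 kN.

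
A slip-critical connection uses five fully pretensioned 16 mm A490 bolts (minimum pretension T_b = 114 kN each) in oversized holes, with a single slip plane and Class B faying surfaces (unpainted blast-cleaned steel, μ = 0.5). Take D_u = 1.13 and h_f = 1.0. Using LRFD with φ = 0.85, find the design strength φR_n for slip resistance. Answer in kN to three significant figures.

R_n = μ · D_u · h_f · T_b · n_s · n_b = 0.5 × 1.13 × 1.0 × 114 × 1 × 5 = 322 kN.
Design strength φR_n = 0.85 × 322 = 274 kN.

274 kN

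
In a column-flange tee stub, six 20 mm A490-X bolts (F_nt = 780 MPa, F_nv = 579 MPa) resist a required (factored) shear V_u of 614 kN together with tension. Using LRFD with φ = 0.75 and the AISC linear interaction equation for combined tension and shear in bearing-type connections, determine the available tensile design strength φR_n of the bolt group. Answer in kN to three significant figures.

A_b = π·20²/4 = 314.2 mm²; f_rv = 614 × 1000 / (6 × 314.2) = 325.7 MPa.
F'_nt = 1.3 F_nt − (F_nt / φF_nv) f_rv = 1.3·780 − (780/(0.75·579))·325.7 = 428.9 MPa, capped at F_nt → F'_nt = 428.9 MPa.
R_n = F'_nt · A_b · n = 428.9 × 314.2 × 6 / 1000 = 808.5 kN.
Design strength φR_n = 0.75 × 808.5 = 606 kN.

606 kN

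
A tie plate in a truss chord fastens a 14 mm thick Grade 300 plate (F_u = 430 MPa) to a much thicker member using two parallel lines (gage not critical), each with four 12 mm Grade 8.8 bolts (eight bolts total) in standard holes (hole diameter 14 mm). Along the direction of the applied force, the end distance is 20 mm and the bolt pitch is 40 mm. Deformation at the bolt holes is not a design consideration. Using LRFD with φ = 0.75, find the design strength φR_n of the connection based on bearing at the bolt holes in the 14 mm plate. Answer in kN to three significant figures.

1150 kN

Per bolt r_n = 1.5 l_c t F_u ≤ 3.0 d t F_u; upper limit = 3.0 × 12 × 14 × 430 / 1000 = 216.7 kN.
Edge bolt: l_c = 20 − 14/2 = 13 mm → 1.5 × 13 × 14 × 430 / 1000 = 117.4 → r_n = 117.4 kN.
Interior bolts: l_c = 40 − 14 = 26 mm → 1.5 × 26 × 14 × 430 / 1000 = 234.8 → r_n = 216.7 kN.
R_n = 2 × 117.4 + 6 × 216.7 = 1535 kN.
Design strength φR_n = 0.75 × 1535 = 1150 kN.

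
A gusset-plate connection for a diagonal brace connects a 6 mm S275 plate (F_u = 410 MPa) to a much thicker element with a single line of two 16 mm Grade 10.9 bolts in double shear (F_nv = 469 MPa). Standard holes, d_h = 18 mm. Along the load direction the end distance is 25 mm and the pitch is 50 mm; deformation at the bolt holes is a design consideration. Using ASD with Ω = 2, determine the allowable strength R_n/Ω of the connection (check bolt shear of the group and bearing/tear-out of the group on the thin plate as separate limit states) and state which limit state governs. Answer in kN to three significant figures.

70.8 kN (bearing governs)

Bolt shear: A_b = π·16²/4 = 201.1 mm²; R_n = 469 × 201.1 × 2 × 2 / 1000 = 377.2 kN → 377.2 / 2 = 189 kN.
Bearing (1.2 l_c t F_u ≤ 2.4 d t F_u): upper limit = 2.4·16·6·410 / 1000 = 94.46 kN.
  Edge l_c = 25 − 18/2 = 16 → r_n = 47.23 kN; interior l_c = 50 − 18 = 32 → r_n = 94.46 kN.
  R_n,bearing = 1·47.23 + 1·94.46 = 141.7 kN → 141.7 / 2 = 70.8 kN.
Bearing governs: 70.8 kN.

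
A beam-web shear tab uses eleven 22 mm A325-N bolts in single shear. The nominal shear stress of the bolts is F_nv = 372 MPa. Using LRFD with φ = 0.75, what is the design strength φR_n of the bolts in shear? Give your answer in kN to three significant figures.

1170 kN

A_b = π × 22² / 4 = 380.1 mm².
R_n = F_nv · A_b · n · n_s = 372 × 380.1 × 11 × 1 / 1000 = 1556 kN.
Design strength φR_n = 0.75 × 1556 = 1170 kN.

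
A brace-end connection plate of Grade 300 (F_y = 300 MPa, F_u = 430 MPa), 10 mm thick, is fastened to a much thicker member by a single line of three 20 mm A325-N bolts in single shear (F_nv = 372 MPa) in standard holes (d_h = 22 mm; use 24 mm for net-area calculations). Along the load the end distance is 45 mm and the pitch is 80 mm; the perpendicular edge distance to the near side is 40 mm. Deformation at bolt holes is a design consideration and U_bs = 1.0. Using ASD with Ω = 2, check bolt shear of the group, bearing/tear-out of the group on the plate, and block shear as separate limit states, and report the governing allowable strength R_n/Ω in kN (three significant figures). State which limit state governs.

175 kN (bolt shear governs)

Bolt shear: A_b = π·20²/4 = 314.2 mm²; R_n = 372 × 314.2 × 3 × 1 / 1000 = 350.6 kN → 350.6 / 2 = 175 kN.
Bearing: edge l_c = 34, r_n = 175.4 kN; interior l_c = 58, r_n = 206.4 kN; R_n = 175.4 + 2·206.4 = 588.2 kN → 294 kN.
Block shear: A_gv = 2050, A_nv = 1450, A_nt = 280 mm²; R_n = min(0.6F_uA_nv, 0.6F_yA_gv) + U_bs·F_u·A_nt = 489.4 kN → 245 kN.
Bolt shear governs: 175 kN.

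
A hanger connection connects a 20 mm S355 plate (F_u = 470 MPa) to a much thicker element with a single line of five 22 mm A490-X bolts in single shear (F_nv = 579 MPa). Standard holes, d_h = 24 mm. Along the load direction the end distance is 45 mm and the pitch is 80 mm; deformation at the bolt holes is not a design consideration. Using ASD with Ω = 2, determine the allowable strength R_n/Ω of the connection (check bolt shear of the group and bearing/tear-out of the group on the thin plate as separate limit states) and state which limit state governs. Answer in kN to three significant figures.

550 kN (bolt shear governs)

Bolt shear: A_b = π·22²/4 = 380.1 mm²; R_n = 579 × 380.1 × 5 × 1 / 1000 = 1100 kN → 1100 / 2 = 550 kN.
Bearing (1.5 l_c t F_u ≤ 3.0 d t F_u): upper limit = 3.0·22·20·470 / 1000 = 620.4 kN.
  Edge l_c = 45 − 24/2 = 33 → r_n = 465.3 kN; interior l_c = 80 − 24 = 56 → r_n = 620.4 kN.
  R_n,bearing = 1·465.3 + 4·620.4 = 2947 kN → 2947 / 2 = 1470 kN.
Bolt shear governs: 550 kN.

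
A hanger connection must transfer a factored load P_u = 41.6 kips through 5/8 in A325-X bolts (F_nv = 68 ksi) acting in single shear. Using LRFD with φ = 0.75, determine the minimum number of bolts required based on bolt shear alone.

A_b = π·0.625²/4 = 0.3068 in².
Per-bolt design strength φR_n = 0.75 × 68 × 0.3068 × 1 = 15.65 kips.
n ≥ 41.6 / 15.65 = 2.659 → use 3 bolts.

3 bolts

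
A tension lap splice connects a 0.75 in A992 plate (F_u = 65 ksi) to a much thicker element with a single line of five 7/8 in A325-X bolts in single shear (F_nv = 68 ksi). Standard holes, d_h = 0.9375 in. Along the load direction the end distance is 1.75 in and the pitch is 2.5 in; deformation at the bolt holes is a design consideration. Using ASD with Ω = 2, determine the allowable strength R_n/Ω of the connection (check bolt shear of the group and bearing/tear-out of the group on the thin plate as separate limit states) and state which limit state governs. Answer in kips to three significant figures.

Bolt shear: A_b = π·0.875²/4 = 0.6013 in²; R_n = 68 × 0.6013 × 5 × 1 = 204.4 kips → 204.4 / 2 = 102 kips.
Bearing (1.2 l_c t F_u ≤ 2.4 d t F_u): upper limit = 2.4·0.875·0.75·65 = 102.4 kips.
  Edge l_c = 1.75 − 0.9375/2 = 1.281 → r_n = 74.95 kips; interior l_c = 2.5 − 0.9375 = 1.562 → r_n = 91.41 kips.
  R_n,bearing = 1·74.95 + 4·91.41 = 440.6 kips → 440.6 / 2 = 220 kips.
Bolt shear governs: 102 kips.

102 kips (bolt shear governs)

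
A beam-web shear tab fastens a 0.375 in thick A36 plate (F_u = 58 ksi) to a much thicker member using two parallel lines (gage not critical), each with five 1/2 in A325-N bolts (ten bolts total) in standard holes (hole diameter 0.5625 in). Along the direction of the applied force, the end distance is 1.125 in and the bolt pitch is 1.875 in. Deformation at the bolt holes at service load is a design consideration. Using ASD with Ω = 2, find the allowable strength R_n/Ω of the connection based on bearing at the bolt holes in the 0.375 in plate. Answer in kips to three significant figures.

Per bolt r_n = 1.2 l_c t F_u ≤ 2.4 d t F_u; upper limit = 2.4 × 0.5 × 0.375 × 58 = 26.1 kips.
Edge bolt: l_c = 1.125 − 0.5625/2 = 0.8438 in → 1.2 × 0.8438 × 0.375 × 58 = 22.02 → r_n = 22.02 kips.
Interior bolts: l_c = 1.875 − 0.5625 = 1.312 in → 1.2 × 1.312 × 0.375 × 58 = 34.26 → r_n = 26.1 kips.
R_n = 2 × 22.02 + 8 × 26.1 = 252.8 kips.
Allowable strength R_n/Ω = 252.8 / 2 = 126 kips.

126 kips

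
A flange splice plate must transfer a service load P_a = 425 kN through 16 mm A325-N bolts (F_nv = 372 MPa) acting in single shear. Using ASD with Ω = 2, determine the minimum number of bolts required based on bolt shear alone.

12 bolts

A_b = π·16²/4 = 201.1 mm².
Per-bolt allowable strength R_n/Ω = 372 × 201.1 × 1 / 1000 / 2 = 37.4 kN.
n ≥ 425 / 37.4 = 11.36 → use 12 bolts.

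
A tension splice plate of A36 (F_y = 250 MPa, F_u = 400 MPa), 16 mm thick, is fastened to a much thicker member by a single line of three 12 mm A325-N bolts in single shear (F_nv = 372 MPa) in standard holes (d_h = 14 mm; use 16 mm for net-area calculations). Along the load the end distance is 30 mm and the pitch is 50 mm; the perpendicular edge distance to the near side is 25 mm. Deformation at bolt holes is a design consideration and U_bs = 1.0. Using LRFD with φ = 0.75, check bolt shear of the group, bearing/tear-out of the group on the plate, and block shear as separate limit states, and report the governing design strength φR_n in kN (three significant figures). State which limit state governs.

Bolt shear: A_b = π·12²/4 = 113.1 mm²; R_n = 372 × 113.1 × 3 × 1 / 1000 = 126.2 kN → 0.75 × 126.2 = 94.7 kN.
Bearing: edge l_c = 23, r_n = 176.6 kN; interior l_c = 36, r_n = 184.3 kN; R_n = 176.6 + 2·184.3 = 545.3 kN → 409 kN.
Block shear: A_gv = 2080, A_nv = 1440, A_nt = 272 mm²; R_n = min(0.6F_uA_nv, 0.6F_yA_gv) + U_bs·F_u·A_nt = 420.8 kN → 316 kN.
Bolt shear governs: 94.7 kN.

94.7 kN (bolt shear governs)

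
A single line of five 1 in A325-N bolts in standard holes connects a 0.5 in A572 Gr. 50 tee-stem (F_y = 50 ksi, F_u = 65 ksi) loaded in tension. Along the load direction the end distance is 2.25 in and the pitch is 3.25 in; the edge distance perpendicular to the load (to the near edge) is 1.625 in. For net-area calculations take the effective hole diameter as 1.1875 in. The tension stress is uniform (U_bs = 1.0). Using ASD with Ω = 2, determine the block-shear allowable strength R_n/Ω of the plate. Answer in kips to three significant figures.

113 kips

Shear plane L_v = 2.25 + 4·3.25 = 15.25 in; A_gv = 15.25 × 0.5 = 7.625 in².
A_nv = (15.25 − 4.5·1.1875) × 0.5 = 4.953 in².
A_nt = (1.625 − 0.5·1.1875) × 0.5 = 0.5156 in².
0.6 F_u A_nv = 193.2 kips; 0.6 F_y A_gv = 228.8 kips → shear rupture governs the shear term.
R_n = 193.2 + 1.0 × 65 × 0.5156 = 226.7 kips.
Allowable strength R_n/Ω = 226.7 / 2 = 113 kips.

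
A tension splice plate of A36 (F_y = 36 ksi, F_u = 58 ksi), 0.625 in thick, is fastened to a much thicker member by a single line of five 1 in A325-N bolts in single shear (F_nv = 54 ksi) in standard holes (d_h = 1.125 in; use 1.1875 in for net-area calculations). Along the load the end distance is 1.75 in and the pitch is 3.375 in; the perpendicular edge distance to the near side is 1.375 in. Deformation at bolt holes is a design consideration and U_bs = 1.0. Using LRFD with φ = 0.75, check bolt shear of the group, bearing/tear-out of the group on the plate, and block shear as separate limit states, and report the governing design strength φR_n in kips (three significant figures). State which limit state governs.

Bolt shear: A_b = π·1²/4 = 0.7854 in²; R_n = 54 × 0.7854 × 5 × 1 = 212.1 kips → 0.75 × 212.1 = 159 kips.
Bearing: edge l_c = 1.188, r_n = 51.66 kips; interior l_c = 2.25, r_n = 87 kips; R_n = 51.66 + 4·87 = 399.7 kips → 300 kips.
Block shear: A_gv = 9.531, A_nv = 6.191, A_nt = 0.4883 in²; R_n = min(0.6F_uA_nv, 0.6F_yA_gv) + U_bs·F_u·A_nt = 234.2 kips → 176 kips.
Bolt shear governs: 159 kips.

159 kips (bolt shear governs)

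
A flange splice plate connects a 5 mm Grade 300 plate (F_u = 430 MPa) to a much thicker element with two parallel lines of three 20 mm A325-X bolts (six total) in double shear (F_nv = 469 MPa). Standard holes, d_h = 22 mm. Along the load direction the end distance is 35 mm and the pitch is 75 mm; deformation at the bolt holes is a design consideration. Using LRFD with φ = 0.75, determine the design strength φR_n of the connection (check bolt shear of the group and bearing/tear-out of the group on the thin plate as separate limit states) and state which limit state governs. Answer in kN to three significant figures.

402 kN (bearing governs)

Bolt shear: A_b = π·20²/4 = 314.2 mm²; R_n = 469 × 314.2 × 6 × 2 / 1000 = 1768 kN → 0.75 × 1768 = 1330 kN.
Bearing (1.2 l_c t F_u ≤ 2.4 d t F_u): upper limit = 2.4·20·5·430 / 1000 = 103.2 kN.
  Edge l_c = 35 − 22/2 = 24 → r_n = 61.92 kN; interior l_c = 75 − 22 = 53 → r_n = 103.2 kN.
  R_n,bearing = 2·61.92 + 4·103.2 = 536.6 kN → 0.75 × 536.6 = 402 kN.
Bearing governs: 402 kN.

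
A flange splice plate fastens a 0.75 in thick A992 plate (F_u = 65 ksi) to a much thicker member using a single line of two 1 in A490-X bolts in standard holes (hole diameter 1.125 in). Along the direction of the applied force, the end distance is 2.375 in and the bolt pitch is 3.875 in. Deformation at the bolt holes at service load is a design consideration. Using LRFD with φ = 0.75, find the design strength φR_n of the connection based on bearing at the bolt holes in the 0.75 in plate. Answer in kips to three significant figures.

Per bolt r_n = 1.2 l_c t F_u ≤ 2.4 d t F_u; upper limit = 2.4 × 1 × 0.75 × 65 = 117 kips.
Edge bolt: l_c = 2.375 − 1.125/2 = 1.812 in → 1.2 × 1.812 × 0.75 × 65 = 106 → r_n = 106 kips.
Interior bolts: l_c = 3.875 − 1.125 = 2.75 in → 1.2 × 2.75 × 0.75 × 65 = 160.9 → r_n = 117 kips.
R_n = 1 × 106 + 1 × 117 = 223 kips.
Design strength φR_n = 0.75 × 223 = 167 kips.

167 kips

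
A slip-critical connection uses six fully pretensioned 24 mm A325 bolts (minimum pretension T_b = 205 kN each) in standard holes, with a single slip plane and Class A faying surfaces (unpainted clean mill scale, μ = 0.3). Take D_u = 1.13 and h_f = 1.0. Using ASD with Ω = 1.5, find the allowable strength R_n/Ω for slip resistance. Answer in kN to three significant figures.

R_n = μ · D_u · h_f · T_b · n_s · n_b = 0.3 × 1.13 × 1.0 × 205 × 1 × 6 = 417 kN.
Allowable strength R_n/Ω = 417 / 1.5 = 278 kN.

278 kN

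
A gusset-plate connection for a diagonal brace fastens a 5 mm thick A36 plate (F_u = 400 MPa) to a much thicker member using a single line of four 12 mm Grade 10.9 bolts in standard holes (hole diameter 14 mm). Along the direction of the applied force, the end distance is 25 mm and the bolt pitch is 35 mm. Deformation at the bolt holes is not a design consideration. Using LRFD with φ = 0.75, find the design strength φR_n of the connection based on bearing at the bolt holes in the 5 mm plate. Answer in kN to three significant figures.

182 kN

Per bolt r_n = 1.5 l_c t F_u ≤ 3.0 d t F_u; upper limit = 3.0 × 12 × 5 × 400 / 1000 = 72 kN.
Edge bolt: l_c = 25 − 14/2 = 18 mm → 1.5 × 18 × 5 × 400 / 1000 = 54 → r_n = 54 kN.
Interior bolts: l_c = 35 − 14 = 21 mm → 1.5 × 21 × 5 × 400 / 1000 = 63 → r_n = 63 kN.
R_n = 1 × 54 + 3 × 63 = 243 kN.
Design strength φR_n = 0.75 × 243 = 182 kN.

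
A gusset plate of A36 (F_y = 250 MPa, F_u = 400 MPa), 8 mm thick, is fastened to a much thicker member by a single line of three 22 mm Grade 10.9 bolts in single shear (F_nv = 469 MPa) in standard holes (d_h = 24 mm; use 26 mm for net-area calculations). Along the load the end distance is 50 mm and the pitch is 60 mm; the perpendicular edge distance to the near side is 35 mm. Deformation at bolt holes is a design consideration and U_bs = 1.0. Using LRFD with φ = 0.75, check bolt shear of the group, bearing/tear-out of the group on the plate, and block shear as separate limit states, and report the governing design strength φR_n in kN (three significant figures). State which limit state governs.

204 kN (block shear governs)

Bolt shear: A_b = π·22²/4 = 380.1 mm²; R_n = 469 × 380.1 × 3 × 1 / 1000 = 534.8 kN → 0.75 × 534.8 = 401 kN.
Bearing: edge l_c = 38, r_n = 145.9 kN; interior l_c = 36, r_n = 138.2 kN; R_n = 145.9 + 2·138.2 = 422.4 kN → 317 kN.
Block shear: A_gv = 1360, A_nv = 840, A_nt = 176 mm²; R_n = min(0.6F_uA_nv, 0.6F_yA_gv) + U_bs·F_u·A_nt = 272 kN → 204 kN.
Block shear governs: 204 kN.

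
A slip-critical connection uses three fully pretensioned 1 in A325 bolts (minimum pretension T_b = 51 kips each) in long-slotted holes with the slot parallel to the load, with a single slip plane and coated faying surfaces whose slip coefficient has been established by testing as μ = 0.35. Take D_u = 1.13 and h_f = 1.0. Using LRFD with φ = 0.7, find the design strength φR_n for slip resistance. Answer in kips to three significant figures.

42.4 kips

R_n = μ · D_u · h_f · T_b · n_s · n_b = 0.35 × 1.13 × 1.0 × 51 × 1 × 3 = 60.51 kips.
Design strength φR_n = 0.7 × 60.51 = 42.4 kips.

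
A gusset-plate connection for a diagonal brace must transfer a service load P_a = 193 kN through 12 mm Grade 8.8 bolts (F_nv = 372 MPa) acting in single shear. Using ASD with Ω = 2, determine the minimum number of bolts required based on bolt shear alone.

A_b = π·12²/4 = 113.1 mm².
Per-bolt allowable strength R_n/Ω = 372 × 113.1 × 1 / 1000 / 2 = 21.04 kN.
n ≥ 193 / 21.04 = 9.175 → use 10 bolts.

10 bolts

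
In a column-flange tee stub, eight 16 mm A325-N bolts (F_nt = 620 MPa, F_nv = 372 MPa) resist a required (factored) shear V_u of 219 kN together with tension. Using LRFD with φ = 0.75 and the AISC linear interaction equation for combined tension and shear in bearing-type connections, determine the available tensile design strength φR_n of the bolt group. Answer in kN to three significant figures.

A_b = π·16²/4 = 201.1 mm²; f_rv = 219 × 1000 / (8 × 201.1) = 136.2 MPa.
F'_nt = 1.3 F_nt − (F_nt / φF_nv) f_rv = 1.3·620 − (620/(0.75·372))·136.2 = 503.4 MPa, capped at F_nt → F'_nt = 503.4 MPa.
R_n = F'_nt · A_b · n = 503.4 × 201.1 × 8 / 1000 = 809.8 kN.
Design strength φR_n = 0.75 × 809.8 = 607 kN.

607 kN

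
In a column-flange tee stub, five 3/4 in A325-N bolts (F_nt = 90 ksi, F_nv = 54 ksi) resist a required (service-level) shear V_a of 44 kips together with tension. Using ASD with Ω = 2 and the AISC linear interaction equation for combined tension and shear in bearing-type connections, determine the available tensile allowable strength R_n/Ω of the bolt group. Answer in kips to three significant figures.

55.9 kips

A_b = π·0.75²/4 = 0.4418 in²; f_rv = 44 / (5 × 0.4418) = 19.92 ksi.
F'_nt = 1.3 F_nt − (Ω F_nt / F_nv) f_rv = 1.3·90 − (2·90/54)·19.92 = 50.6 ksi, capped at F_nt → F'_nt = 50.6 ksi.
R_n = F'_nt · A_b · n = 50.6 × 0.4418 × 5 = 111.8 kips.
Allowable strength R_n/Ω = 111.8 / 2 = 55.9 kips.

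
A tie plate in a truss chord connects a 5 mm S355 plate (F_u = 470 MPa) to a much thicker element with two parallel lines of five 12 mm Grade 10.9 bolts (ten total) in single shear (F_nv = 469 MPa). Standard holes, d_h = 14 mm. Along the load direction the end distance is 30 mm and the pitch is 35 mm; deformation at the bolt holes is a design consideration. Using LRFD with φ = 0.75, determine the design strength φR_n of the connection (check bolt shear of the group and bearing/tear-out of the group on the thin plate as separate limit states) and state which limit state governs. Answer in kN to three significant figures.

398 kN (bolt shear governs)

Bolt shear: A_b = π·12²/4 = 113.1 mm²; R_n = 469 × 113.1 × 10 × 1 / 1000 = 530.4 kN → 0.75 × 530.4 = 398 kN.
Bearing (1.2 l_c t F_u ≤ 2.4 d t F_u): upper limit = 2.4·12·5·470 / 1000 = 67.68 kN.
  Edge l_c = 30 − 14/2 = 23 → r_n = 64.86 kN; interior l_c = 35 − 14 = 21 → r_n = 59.22 kN.
  R_n,bearing = 2·64.86 + 8·59.22 = 603.5 kN → 0.75 × 603.5 = 453 kN.
Bolt shear governs: 398 kN.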